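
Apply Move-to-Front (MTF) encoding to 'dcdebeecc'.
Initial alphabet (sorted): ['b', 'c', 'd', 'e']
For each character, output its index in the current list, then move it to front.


MTF encoding:
'd': index 2 in ['b', 'c', 'd', 'e'] -> ['d', 'b', 'c', 'e']
'c': index 2 in ['d', 'b', 'c', 'e'] -> ['c', 'd', 'b', 'e']
'd': index 1 in ['c', 'd', 'b', 'e'] -> ['d', 'c', 'b', 'e']
'e': index 3 in ['d', 'c', 'b', 'e'] -> ['e', 'd', 'c', 'b']
'b': index 3 in ['e', 'd', 'c', 'b'] -> ['b', 'e', 'd', 'c']
'e': index 1 in ['b', 'e', 'd', 'c'] -> ['e', 'b', 'd', 'c']
'e': index 0 in ['e', 'b', 'd', 'c'] -> ['e', 'b', 'd', 'c']
'c': index 3 in ['e', 'b', 'd', 'c'] -> ['c', 'e', 'b', 'd']
'c': index 0 in ['c', 'e', 'b', 'd'] -> ['c', 'e', 'b', 'd']


Output: [2, 2, 1, 3, 3, 1, 0, 3, 0]


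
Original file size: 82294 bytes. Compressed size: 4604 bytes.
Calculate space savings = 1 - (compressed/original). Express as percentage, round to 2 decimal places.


ratio = compressed/original = 4604/82294 = 0.055946
savings = 1 - ratio = 1 - 0.055946 = 0.944054
as a percentage: 0.944054 * 100 = 94.41%

Space savings = 1 - 4604/82294 = 94.41%


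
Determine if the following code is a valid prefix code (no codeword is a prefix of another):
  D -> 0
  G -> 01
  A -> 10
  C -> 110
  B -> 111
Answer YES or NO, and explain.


Checking each pair (does one codeword prefix another?):
  D='0' vs G='01': prefix -- VIOLATION

NO -- this is NOT a valid prefix code. D (0) is a prefix of G (01).


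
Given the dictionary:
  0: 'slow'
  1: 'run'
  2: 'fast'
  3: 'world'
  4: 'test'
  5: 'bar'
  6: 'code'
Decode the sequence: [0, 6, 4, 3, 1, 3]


Look up each index in the dictionary:
  0 -> 'slow'
  6 -> 'code'
  4 -> 'test'
  3 -> 'world'
  1 -> 'run'
  3 -> 'world'

Decoded: "slow code test world run world"


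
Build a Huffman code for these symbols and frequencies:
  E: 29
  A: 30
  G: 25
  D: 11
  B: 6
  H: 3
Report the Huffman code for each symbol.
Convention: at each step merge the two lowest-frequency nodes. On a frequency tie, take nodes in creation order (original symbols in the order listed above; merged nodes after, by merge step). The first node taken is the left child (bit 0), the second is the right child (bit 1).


Huffman tree construction:
Step 1: Merge H(3) + B(6) = 9
Step 2: Merge (H+B)(9) + D(11) = 20
Step 3: Merge ((H+B)+D)(20) + G(25) = 45
Step 4: Merge E(29) + A(30) = 59
Step 5: Merge (((H+B)+D)+G)(45) + (E+A)(59) = 104
Read each symbol's code off the tree from the root (left child = 0, right child = 1).

Codes:
  E: 10 (length 2)
  A: 11 (length 2)
  G: 01 (length 2)
  D: 001 (length 3)
  B: 0001 (length 4)
  H: 0000 (length 4)
Average code length: 237/104 = 2.2788 bits/symbol


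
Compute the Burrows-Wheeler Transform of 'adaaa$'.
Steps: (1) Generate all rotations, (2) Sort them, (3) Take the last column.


Rotations (sorted):
  0: $adaaa -> last char: a
  1: a$adaa -> last char: a
  2: aa$ada -> last char: a
  3: aaa$ad -> last char: d
  4: adaaa$ -> last char: $
  5: daaa$a -> last char: a


BWT = aaad$a


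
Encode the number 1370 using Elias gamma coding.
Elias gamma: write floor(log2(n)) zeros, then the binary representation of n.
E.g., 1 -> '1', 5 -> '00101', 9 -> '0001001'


num_bits = floor(log2(1370)) + 1 = 11
leading_zeros = num_bits - 1 = 10
binary(1370) = 10101011010

Elias gamma(1370) = '0000000000' + '10101011010' = 000000000010101011010 (21 bits)


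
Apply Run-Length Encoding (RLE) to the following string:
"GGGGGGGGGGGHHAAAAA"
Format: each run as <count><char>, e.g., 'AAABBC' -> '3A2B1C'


Scanning runs left to right:
  i=0: run of 'G' x 11 -> '11G'
  i=11: run of 'H' x 2 -> '2H'
  i=13: run of 'A' x 5 -> '5A'

RLE = 11G2H5A


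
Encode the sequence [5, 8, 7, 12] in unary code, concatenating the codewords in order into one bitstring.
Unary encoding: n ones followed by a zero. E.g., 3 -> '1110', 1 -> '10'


Encode each number as n ones followed by a terminating 0:
  5 -> 111110 (6 bits)
  8 -> 111111110 (9 bits)
  7 -> 11111110 (8 bits)
  12 -> 1111111111110 (13 bits)
Total length = 6 + 9 + 8 + 13 = 36 bits.

Unary([5, 8, 7, 12]) = 111110111111110111111101111111111110 (36 bits)


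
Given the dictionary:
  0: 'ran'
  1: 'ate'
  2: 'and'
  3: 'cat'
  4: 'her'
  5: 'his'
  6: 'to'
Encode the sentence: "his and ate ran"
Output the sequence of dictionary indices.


Look up each word in the dictionary:
  'his' -> 5
  'and' -> 2
  'ate' -> 1
  'ran' -> 0

Encoded: [5, 2, 1, 0]


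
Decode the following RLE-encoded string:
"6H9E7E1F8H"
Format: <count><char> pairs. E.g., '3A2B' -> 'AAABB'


Expanding each <count><char> pair:
  6H -> 'HHHHHH'
  9E -> 'EEEEEEEEE'
  7E -> 'EEEEEEE'
  1F -> 'F'
  8H -> 'HHHHHHHH'

Decoded = HHHHHHEEEEEEEEEEEEEEEEFHHHHHHHH


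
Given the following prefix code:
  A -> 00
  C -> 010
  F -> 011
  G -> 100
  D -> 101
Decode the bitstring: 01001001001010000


Decoding step by step:
Bits 010 -> C
Bits 010 -> C
Bits 010 -> C
Bits 010 -> C
Bits 100 -> G
Bits 00 -> A


Decoded message: CCCCGA


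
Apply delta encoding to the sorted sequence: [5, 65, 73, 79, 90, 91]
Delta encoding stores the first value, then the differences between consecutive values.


First value: 5
Deltas:
  65 - 5 = 60
  73 - 65 = 8
  79 - 73 = 6
  90 - 79 = 11
  91 - 90 = 1


Delta encoded: [5, 60, 8, 6, 11, 1]


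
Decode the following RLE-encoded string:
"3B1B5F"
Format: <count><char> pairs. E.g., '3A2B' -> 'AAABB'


Expanding each <count><char> pair:
  3B -> 'BBB'
  1B -> 'B'
  5F -> 'FFFFF'

Decoded = BBBBFFFFF


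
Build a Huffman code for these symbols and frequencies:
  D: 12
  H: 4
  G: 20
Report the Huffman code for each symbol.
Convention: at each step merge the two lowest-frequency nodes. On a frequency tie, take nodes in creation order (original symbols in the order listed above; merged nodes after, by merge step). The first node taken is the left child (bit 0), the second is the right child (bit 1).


Huffman tree construction:
Step 1: Merge H(4) + D(12) = 16
Step 2: Merge (H+D)(16) + G(20) = 36
Read each symbol's code off the tree from the root (left child = 0, right child = 1).

Codes:
  D: 01 (length 2)
  H: 00 (length 2)
  G: 1 (length 1)
Average code length: 52/36 = 1.4444 bits/symbol


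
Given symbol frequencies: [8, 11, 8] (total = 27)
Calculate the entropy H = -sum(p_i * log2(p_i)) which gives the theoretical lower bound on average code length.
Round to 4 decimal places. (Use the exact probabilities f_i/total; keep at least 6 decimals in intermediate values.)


Per-symbol terms -p_i * log2(p_i) with p_i = f_i/27:
  p = 8/27 = 0.296296: log2(p) = -1.754888, -p*log2(p) = 0.519967
  p = 11/27 = 0.407407: log2(p) = -1.295456, -p*log2(p) = 0.527778
  p = 8/27 = 0.296296: log2(p) = -1.754888, -p*log2(p) = 0.519967
H = 0.519967 + 0.527778 + 0.519967 = 1.567712

H = 1.5677 bits/symbol


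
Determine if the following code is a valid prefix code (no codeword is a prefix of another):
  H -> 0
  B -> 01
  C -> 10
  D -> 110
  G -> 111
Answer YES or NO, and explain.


Checking each pair (does one codeword prefix another?):
  H='0' vs B='01': prefix -- VIOLATION

NO -- this is NOT a valid prefix code. H (0) is a prefix of B (01).


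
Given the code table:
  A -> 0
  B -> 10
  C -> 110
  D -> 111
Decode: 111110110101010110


Decoding:
111 -> D
110 -> C
110 -> C
10 -> B
10 -> B
10 -> B
110 -> C


Result: DCCBBBC


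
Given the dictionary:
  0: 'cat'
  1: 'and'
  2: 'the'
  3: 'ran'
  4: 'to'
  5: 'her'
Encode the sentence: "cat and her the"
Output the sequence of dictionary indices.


Look up each word in the dictionary:
  'cat' -> 0
  'and' -> 1
  'her' -> 5
  'the' -> 2

Encoded: [0, 1, 5, 2]


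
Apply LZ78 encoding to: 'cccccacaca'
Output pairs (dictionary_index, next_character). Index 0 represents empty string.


LZ78 encoding steps:
Dictionary: {0: ''}
Step 1: w='' (idx 0), next='c' -> output (0, 'c'), add 'c' as idx 1
Step 2: w='c' (idx 1), next='c' -> output (1, 'c'), add 'cc' as idx 2
Step 3: w='cc' (idx 2), next='a' -> output (2, 'a'), add 'cca' as idx 3
Step 4: w='c' (idx 1), next='a' -> output (1, 'a'), add 'ca' as idx 4
Step 5: w='ca' (idx 4), end of input -> output (4, '')


Encoded: [(0, 'c'), (1, 'c'), (2, 'a'), (1, 'a'), (4, '')]


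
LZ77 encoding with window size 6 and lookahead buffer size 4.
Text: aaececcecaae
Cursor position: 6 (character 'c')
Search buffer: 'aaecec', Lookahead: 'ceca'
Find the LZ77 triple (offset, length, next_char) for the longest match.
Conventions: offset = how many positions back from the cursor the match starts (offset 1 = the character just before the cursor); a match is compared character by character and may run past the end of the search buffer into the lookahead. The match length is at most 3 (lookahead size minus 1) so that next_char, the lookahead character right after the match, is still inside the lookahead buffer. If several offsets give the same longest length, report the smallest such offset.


Try each offset into the search buffer:
  offset=1 (pos 5, char 'c'): match length 1
  offset=2 (pos 4, char 'e'): match length 0
  offset=3 (pos 3, char 'c'): match length 3
  offset=4 (pos 2, char 'e'): match length 0
  offset=5 (pos 1, char 'a'): match length 0
  offset=6 (pos 0, char 'a'): match length 0
Longest match has length 3 at offset 3.
next_char = character at position 6 + 3 = 9 -> 'a'

Best match: offset=3, length=3 (matching 'cec' starting at position 3)
LZ77 triple: (3, 3, 'a')


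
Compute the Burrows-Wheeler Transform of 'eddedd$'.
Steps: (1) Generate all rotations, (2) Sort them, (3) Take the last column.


Rotations (sorted):
  0: $eddedd -> last char: d
  1: d$edded -> last char: d
  2: dd$edde -> last char: e
  3: ddedd$e -> last char: e
  4: dedd$ed -> last char: d
  5: edd$edd -> last char: d
  6: eddedd$ -> last char: $


BWT = ddeedd$


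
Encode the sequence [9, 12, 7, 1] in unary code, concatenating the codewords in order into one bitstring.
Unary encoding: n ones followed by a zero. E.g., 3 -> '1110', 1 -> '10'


Encode each number as n ones followed by a terminating 0:
  9 -> 1111111110 (10 bits)
  12 -> 1111111111110 (13 bits)
  7 -> 11111110 (8 bits)
  1 -> 10 (2 bits)
Total length = 10 + 13 + 8 + 2 = 33 bits.

Unary([9, 12, 7, 1]) = 111111111011111111111101111111010 (33 bits)


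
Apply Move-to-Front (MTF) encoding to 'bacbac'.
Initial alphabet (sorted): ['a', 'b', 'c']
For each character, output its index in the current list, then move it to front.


MTF encoding:
'b': index 1 in ['a', 'b', 'c'] -> ['b', 'a', 'c']
'a': index 1 in ['b', 'a', 'c'] -> ['a', 'b', 'c']
'c': index 2 in ['a', 'b', 'c'] -> ['c', 'a', 'b']
'b': index 2 in ['c', 'a', 'b'] -> ['b', 'c', 'a']
'a': index 2 in ['b', 'c', 'a'] -> ['a', 'b', 'c']
'c': index 2 in ['a', 'b', 'c'] -> ['c', 'a', 'b']


Output: [1, 1, 2, 2, 2, 2]


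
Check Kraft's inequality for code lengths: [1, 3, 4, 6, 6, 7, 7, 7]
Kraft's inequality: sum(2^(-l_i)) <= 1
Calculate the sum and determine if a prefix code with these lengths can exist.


Sum = 2^(-1) + 2^(-3) + 2^(-4) + 2^(-6) + 2^(-6) + 2^(-7) + 2^(-7) + 2^(-7)
    = 0.5 + 0.125 + 0.0625 + 0.015625 + 0.015625 + 0.0078125 + 0.0078125 + 0.0078125
    = 95/128 = 0.7421875
Since 0.7421875 <= 1, Kraft's inequality IS satisfied.
A prefix code with these lengths CAN exist.

Kraft sum = 0.7421875. Satisfied.


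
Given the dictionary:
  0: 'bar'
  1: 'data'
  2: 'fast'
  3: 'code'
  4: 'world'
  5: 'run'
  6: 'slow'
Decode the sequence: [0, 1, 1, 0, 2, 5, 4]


Look up each index in the dictionary:
  0 -> 'bar'
  1 -> 'data'
  1 -> 'data'
  0 -> 'bar'
  2 -> 'fast'
  5 -> 'run'
  4 -> 'world'

Decoded: "bar data data bar fast run world"


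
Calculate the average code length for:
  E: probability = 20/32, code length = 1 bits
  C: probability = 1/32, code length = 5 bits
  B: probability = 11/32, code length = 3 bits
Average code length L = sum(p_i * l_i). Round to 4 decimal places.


Weighted contributions p_i * l_i:
  E: (20/32) * 1 = 20/32
  C: (1/32) * 5 = 5/32
  B: (11/32) * 3 = 33/32
Sum = (20 + 5 + 33)/32 = 58/32

L = 58/32 = 1.8125 bits/symbol


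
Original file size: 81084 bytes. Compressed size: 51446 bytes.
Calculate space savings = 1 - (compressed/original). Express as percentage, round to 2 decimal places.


ratio = compressed/original = 51446/81084 = 0.634478
savings = 1 - ratio = 1 - 0.634478 = 0.365522
as a percentage: 0.365522 * 100 = 36.55%

Space savings = 1 - 51446/81084 = 36.55%


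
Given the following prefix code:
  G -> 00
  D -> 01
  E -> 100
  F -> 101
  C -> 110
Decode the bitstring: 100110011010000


Decoding step by step:
Bits 100 -> E
Bits 110 -> C
Bits 01 -> D
Bits 101 -> F
Bits 00 -> G
Bits 00 -> G


Decoded message: ECDFGG


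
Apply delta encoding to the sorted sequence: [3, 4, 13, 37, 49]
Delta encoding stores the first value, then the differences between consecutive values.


First value: 3
Deltas:
  4 - 3 = 1
  13 - 4 = 9
  37 - 13 = 24
  49 - 37 = 12


Delta encoded: [3, 1, 9, 24, 12]


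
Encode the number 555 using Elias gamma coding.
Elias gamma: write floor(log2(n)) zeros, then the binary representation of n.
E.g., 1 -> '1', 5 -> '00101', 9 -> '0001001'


num_bits = floor(log2(555)) + 1 = 10
leading_zeros = num_bits - 1 = 9
binary(555) = 1000101011

Elias gamma(555) = '000000000' + '1000101011' = 0000000001000101011 (19 bits)


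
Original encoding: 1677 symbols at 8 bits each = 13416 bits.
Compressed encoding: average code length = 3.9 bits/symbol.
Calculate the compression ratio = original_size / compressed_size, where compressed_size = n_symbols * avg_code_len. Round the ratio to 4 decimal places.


original_size = n_symbols * orig_bits = 1677 * 8 = 13416 bits
compressed_size = n_symbols * avg_code_len = 1677 * 3.9 = 6540.3 bits
ratio = original_size / compressed_size = 13416 / 6540.3 = 2.0513

Compression ratio = 2.0513


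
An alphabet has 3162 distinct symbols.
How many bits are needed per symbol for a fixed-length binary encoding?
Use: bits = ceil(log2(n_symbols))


log2(3162) = 11.6266
Bracket: 2^11 = 2048 < 3162 <= 2^12 = 4096
So ceil(log2(3162)) = 12

bits = ceil(log2(3162)) = ceil(11.6266) = 12 bits


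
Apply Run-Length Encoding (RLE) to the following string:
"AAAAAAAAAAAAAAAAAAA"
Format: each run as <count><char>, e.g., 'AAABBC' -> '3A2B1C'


Scanning runs left to right:
  i=0: run of 'A' x 19 -> '19A'

RLE = 19A


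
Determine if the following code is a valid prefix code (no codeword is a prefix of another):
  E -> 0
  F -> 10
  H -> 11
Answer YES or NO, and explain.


Checking each pair (does one codeword prefix another?):
  E='0' vs F='10': no prefix
  E='0' vs H='11': no prefix
  F='10' vs E='0': no prefix
  F='10' vs H='11': no prefix
  H='11' vs E='0': no prefix
  H='11' vs F='10': no prefix
No violation found over all pairs.

YES -- this is a valid prefix code. No codeword is a prefix of any other codeword.


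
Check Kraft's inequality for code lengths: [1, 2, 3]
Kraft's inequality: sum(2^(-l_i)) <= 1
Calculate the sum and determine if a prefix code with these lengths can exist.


Sum = 2^(-1) + 2^(-2) + 2^(-3)
    = 0.5 + 0.25 + 0.125
    = 7/8 = 0.875
Since 0.875 <= 1, Kraft's inequality IS satisfied.
A prefix code with these lengths CAN exist.

Kraft sum = 0.875. Satisfied.


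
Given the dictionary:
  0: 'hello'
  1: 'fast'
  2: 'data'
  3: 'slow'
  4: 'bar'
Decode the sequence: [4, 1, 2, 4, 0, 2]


Look up each index in the dictionary:
  4 -> 'bar'
  1 -> 'fast'
  2 -> 'data'
  4 -> 'bar'
  0 -> 'hello'
  2 -> 'data'

Decoded: "bar fast data bar hello data"


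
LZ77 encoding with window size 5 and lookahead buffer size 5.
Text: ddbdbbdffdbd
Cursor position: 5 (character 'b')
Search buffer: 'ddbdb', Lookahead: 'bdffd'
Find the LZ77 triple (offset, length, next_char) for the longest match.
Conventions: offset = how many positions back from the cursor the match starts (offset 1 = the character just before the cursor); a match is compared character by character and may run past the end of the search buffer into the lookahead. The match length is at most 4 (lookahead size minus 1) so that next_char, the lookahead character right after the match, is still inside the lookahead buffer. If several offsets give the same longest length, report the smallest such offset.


Try each offset into the search buffer:
  offset=1 (pos 4, char 'b'): match length 1
  offset=2 (pos 3, char 'd'): match length 0
  offset=3 (pos 2, char 'b'): match length 2
  offset=4 (pos 1, char 'd'): match length 0
  offset=5 (pos 0, char 'd'): match length 0
Longest match has length 2 at offset 3.
next_char = character at position 5 + 2 = 7 -> 'f'

Best match: offset=3, length=2 (matching 'bd' starting at position 2)
LZ77 triple: (3, 2, 'f')


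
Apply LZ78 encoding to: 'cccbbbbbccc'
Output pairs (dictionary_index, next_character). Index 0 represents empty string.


LZ78 encoding steps:
Dictionary: {0: ''}
Step 1: w='' (idx 0), next='c' -> output (0, 'c'), add 'c' as idx 1
Step 2: w='c' (idx 1), next='c' -> output (1, 'c'), add 'cc' as idx 2
Step 3: w='' (idx 0), next='b' -> output (0, 'b'), add 'b' as idx 3
Step 4: w='b' (idx 3), next='b' -> output (3, 'b'), add 'bb' as idx 4
Step 5: w='bb' (idx 4), next='c' -> output (4, 'c'), add 'bbc' as idx 5
Step 6: w='cc' (idx 2), end of input -> output (2, '')


Encoded: [(0, 'c'), (1, 'c'), (0, 'b'), (3, 'b'), (4, 'c'), (2, '')]


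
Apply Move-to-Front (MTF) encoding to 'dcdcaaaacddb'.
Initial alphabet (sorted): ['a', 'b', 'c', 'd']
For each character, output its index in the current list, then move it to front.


MTF encoding:
'd': index 3 in ['a', 'b', 'c', 'd'] -> ['d', 'a', 'b', 'c']
'c': index 3 in ['d', 'a', 'b', 'c'] -> ['c', 'd', 'a', 'b']
'd': index 1 in ['c', 'd', 'a', 'b'] -> ['d', 'c', 'a', 'b']
'c': index 1 in ['d', 'c', 'a', 'b'] -> ['c', 'd', 'a', 'b']
'a': index 2 in ['c', 'd', 'a', 'b'] -> ['a', 'c', 'd', 'b']
'a': index 0 in ['a', 'c', 'd', 'b'] -> ['a', 'c', 'd', 'b']
'a': index 0 in ['a', 'c', 'd', 'b'] -> ['a', 'c', 'd', 'b']
'a': index 0 in ['a', 'c', 'd', 'b'] -> ['a', 'c', 'd', 'b']
'c': index 1 in ['a', 'c', 'd', 'b'] -> ['c', 'a', 'd', 'b']
'd': index 2 in ['c', 'a', 'd', 'b'] -> ['d', 'c', 'a', 'b']
'd': index 0 in ['d', 'c', 'a', 'b'] -> ['d', 'c', 'a', 'b']
'b': index 3 in ['d', 'c', 'a', 'b'] -> ['b', 'd', 'c', 'a']


Output: [3, 3, 1, 1, 2, 0, 0, 0, 1, 2, 0, 3]


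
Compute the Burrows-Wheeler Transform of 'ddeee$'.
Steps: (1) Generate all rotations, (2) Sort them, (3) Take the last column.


Rotations (sorted):
  0: $ddeee -> last char: e
  1: ddeee$ -> last char: $
  2: deee$d -> last char: d
  3: e$ddee -> last char: e
  4: ee$dde -> last char: e
  5: eee$dd -> last char: d


BWT = e$deed


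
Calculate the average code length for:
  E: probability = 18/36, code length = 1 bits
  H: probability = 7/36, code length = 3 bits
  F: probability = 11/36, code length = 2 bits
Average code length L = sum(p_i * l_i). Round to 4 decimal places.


Weighted contributions p_i * l_i:
  E: (18/36) * 1 = 18/36
  H: (7/36) * 3 = 21/36
  F: (11/36) * 2 = 22/36
Sum = (18 + 21 + 22)/36 = 61/36

L = 61/36 = 1.6944 bits/symbol


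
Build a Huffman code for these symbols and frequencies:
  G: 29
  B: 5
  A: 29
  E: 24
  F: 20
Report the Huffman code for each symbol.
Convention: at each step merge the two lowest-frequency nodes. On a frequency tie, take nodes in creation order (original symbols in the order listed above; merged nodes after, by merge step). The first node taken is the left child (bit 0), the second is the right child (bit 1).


Huffman tree construction:
Step 1: Merge B(5) + F(20) = 25
Step 2: Merge E(24) + (B+F)(25) = 49
Step 3: Merge G(29) + A(29) = 58
Step 4: Merge (E+(B+F))(49) + (G+A)(58) = 107
Read each symbol's code off the tree from the root (left child = 0, right child = 1).

Codes:
  G: 10 (length 2)
  B: 010 (length 3)
  A: 11 (length 2)
  E: 00 (length 2)
  F: 011 (length 3)
Average code length: 239/107 = 2.2336 bits/symbol


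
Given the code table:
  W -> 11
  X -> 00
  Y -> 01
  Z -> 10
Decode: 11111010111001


Decoding:
11 -> W
11 -> W
10 -> Z
10 -> Z
11 -> W
10 -> Z
01 -> Y


Result: WWZZWZY


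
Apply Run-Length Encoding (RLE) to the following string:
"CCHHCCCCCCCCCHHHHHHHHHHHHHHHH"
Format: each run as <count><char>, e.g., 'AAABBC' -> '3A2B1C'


Scanning runs left to right:
  i=0: run of 'C' x 2 -> '2C'
  i=2: run of 'H' x 2 -> '2H'
  i=4: run of 'C' x 9 -> '9C'
  i=13: run of 'H' x 16 -> '16H'

RLE = 2C2H9C16H


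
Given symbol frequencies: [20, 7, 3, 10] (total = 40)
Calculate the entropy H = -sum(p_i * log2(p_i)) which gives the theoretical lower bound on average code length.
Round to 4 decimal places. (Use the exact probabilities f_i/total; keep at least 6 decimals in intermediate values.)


Per-symbol terms -p_i * log2(p_i) with p_i = f_i/40:
  p = 20/40 = 0.500000: log2(p) = -1.000000, -p*log2(p) = 0.500000
  p = 7/40 = 0.175000: log2(p) = -2.514573, -p*log2(p) = 0.440050
  p = 3/40 = 0.075000: log2(p) = -3.736966, -p*log2(p) = 0.280272
  p = 10/40 = 0.250000: log2(p) = -2.000000, -p*log2(p) = 0.500000
H = 0.500000 + 0.440050 + 0.280272 + 0.500000 = 1.720322

H = 1.7203 bits/symbol


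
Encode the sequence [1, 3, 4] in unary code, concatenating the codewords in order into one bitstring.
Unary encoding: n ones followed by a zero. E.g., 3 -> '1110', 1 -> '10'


Encode each number as n ones followed by a terminating 0:
  1 -> 10 (2 bits)
  3 -> 1110 (4 bits)
  4 -> 11110 (5 bits)
Total length = 2 + 4 + 5 = 11 bits.

Unary([1, 3, 4]) = 10111011110 (11 bits)


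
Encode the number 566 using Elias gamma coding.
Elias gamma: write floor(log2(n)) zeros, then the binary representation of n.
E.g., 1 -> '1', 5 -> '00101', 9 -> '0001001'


num_bits = floor(log2(566)) + 1 = 10
leading_zeros = num_bits - 1 = 9
binary(566) = 1000110110

Elias gamma(566) = '000000000' + '1000110110' = 0000000001000110110 (19 bits)


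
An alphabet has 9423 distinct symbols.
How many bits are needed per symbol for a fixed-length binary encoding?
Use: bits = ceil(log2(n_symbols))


log2(9423) = 13.202
Bracket: 2^13 = 8192 < 9423 <= 2^14 = 16384
So ceil(log2(9423)) = 14

bits = ceil(log2(9423)) = ceil(13.202) = 14 bits


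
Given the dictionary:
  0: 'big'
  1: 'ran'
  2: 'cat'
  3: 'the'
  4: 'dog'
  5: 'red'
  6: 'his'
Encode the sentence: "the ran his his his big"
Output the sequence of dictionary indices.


Look up each word in the dictionary:
  'the' -> 3
  'ran' -> 1
  'his' -> 6
  'his' -> 6
  'his' -> 6
  'big' -> 0

Encoded: [3, 1, 6, 6, 6, 0]


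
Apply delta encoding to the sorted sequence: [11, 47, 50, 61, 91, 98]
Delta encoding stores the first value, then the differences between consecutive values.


First value: 11
Deltas:
  47 - 11 = 36
  50 - 47 = 3
  61 - 50 = 11
  91 - 61 = 30
  98 - 91 = 7


Delta encoded: [11, 36, 3, 11, 30, 7]


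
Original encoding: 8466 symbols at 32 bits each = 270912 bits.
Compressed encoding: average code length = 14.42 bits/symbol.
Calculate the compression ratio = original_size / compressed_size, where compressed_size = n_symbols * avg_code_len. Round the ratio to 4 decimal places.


original_size = n_symbols * orig_bits = 8466 * 32 = 270912 bits
compressed_size = n_symbols * avg_code_len = 8466 * 14.42 = 122079.72 bits
ratio = original_size / compressed_size = 270912 / 122079.72 = 2.2191

Compression ratio = 2.2191


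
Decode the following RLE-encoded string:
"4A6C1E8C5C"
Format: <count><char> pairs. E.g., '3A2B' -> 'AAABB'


Expanding each <count><char> pair:
  4A -> 'AAAA'
  6C -> 'CCCCCC'
  1E -> 'E'
  8C -> 'CCCCCCCC'
  5C -> 'CCCCC'

Decoded = AAAACCCCCCECCCCCCCCCCCCC


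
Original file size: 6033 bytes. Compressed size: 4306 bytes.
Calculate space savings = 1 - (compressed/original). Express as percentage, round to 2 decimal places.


ratio = compressed/original = 4306/6033 = 0.713741
savings = 1 - ratio = 1 - 0.713741 = 0.286259
as a percentage: 0.286259 * 100 = 28.63%

Space savings = 1 - 4306/6033 = 28.63%


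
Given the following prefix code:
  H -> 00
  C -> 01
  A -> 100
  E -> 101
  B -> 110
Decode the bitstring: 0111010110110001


Decoding step by step:
Bits 01 -> C
Bits 110 -> B
Bits 101 -> E
Bits 101 -> E
Bits 100 -> A
Bits 01 -> C


Decoded message: CBEEAC


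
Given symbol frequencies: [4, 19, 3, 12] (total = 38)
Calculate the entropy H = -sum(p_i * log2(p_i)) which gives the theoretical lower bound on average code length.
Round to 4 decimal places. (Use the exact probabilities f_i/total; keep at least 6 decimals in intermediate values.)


Per-symbol terms -p_i * log2(p_i) with p_i = f_i/38:
  p = 4/38 = 0.105263: log2(p) = -3.247928, -p*log2(p) = 0.341887
  p = 19/38 = 0.500000: log2(p) = -1.000000, -p*log2(p) = 0.500000
  p = 3/38 = 0.078947: log2(p) = -3.662965, -p*log2(p) = 0.289181
  p = 12/38 = 0.315789: log2(p) = -1.662965, -p*log2(p) = 0.525147
H = 0.341887 + 0.500000 + 0.289181 + 0.525147 = 1.656215

H = 1.6562 bits/symbol


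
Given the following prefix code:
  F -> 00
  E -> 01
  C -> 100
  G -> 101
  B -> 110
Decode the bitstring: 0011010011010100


Decoding step by step:
Bits 00 -> F
Bits 110 -> B
Bits 100 -> C
Bits 110 -> B
Bits 101 -> G
Bits 00 -> F


Decoded message: FBCBGF


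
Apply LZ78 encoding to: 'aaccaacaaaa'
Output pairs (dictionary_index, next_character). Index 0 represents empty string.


LZ78 encoding steps:
Dictionary: {0: ''}
Step 1: w='' (idx 0), next='a' -> output (0, 'a'), add 'a' as idx 1
Step 2: w='a' (idx 1), next='c' -> output (1, 'c'), add 'ac' as idx 2
Step 3: w='' (idx 0), next='c' -> output (0, 'c'), add 'c' as idx 3
Step 4: w='a' (idx 1), next='a' -> output (1, 'a'), add 'aa' as idx 4
Step 5: w='c' (idx 3), next='a' -> output (3, 'a'), add 'ca' as idx 5
Step 6: w='aa' (idx 4), next='a' -> output (4, 'a'), add 'aaa' as idx 6


Encoded: [(0, 'a'), (1, 'c'), (0, 'c'), (1, 'a'), (3, 'a'), (4, 'a')]


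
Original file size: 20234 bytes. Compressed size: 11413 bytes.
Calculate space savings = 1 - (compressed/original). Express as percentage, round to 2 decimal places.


ratio = compressed/original = 11413/20234 = 0.564051
savings = 1 - ratio = 1 - 0.564051 = 0.435949
as a percentage: 0.435949 * 100 = 43.59%

Space savings = 1 - 11413/20234 = 43.59%


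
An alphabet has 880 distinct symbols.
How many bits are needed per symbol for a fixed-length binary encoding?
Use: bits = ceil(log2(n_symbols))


log2(880) = 9.7814
Bracket: 2^9 = 512 < 880 <= 2^10 = 1024
So ceil(log2(880)) = 10

bits = ceil(log2(880)) = ceil(9.7814) = 10 bits


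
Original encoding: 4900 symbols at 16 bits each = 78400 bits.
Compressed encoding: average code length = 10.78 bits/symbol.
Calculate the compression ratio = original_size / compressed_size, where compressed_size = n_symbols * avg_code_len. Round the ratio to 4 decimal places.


original_size = n_symbols * orig_bits = 4900 * 16 = 78400 bits
compressed_size = n_symbols * avg_code_len = 4900 * 10.78 = 52822.0 bits
ratio = original_size / compressed_size = 78400 / 52822.0 = 1.4842

Compression ratio = 1.4842


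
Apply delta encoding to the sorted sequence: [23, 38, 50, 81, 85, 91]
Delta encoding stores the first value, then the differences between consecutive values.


First value: 23
Deltas:
  38 - 23 = 15
  50 - 38 = 12
  81 - 50 = 31
  85 - 81 = 4
  91 - 85 = 6


Delta encoded: [23, 15, 12, 31, 4, 6]


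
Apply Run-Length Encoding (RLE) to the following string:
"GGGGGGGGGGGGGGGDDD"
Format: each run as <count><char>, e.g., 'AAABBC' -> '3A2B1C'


Scanning runs left to right:
  i=0: run of 'G' x 15 -> '15G'
  i=15: run of 'D' x 3 -> '3D'

RLE = 15G3D


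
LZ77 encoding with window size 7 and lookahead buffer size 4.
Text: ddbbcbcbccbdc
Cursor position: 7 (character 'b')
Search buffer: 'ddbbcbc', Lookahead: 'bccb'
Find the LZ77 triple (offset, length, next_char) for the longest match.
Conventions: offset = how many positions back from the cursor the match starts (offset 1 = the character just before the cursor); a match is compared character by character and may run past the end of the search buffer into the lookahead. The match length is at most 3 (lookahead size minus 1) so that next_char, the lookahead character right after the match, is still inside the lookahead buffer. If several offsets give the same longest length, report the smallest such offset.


Try each offset into the search buffer:
  offset=1 (pos 6, char 'c'): match length 0
  offset=2 (pos 5, char 'b'): match length 2
  offset=3 (pos 4, char 'c'): match length 0
  offset=4 (pos 3, char 'b'): match length 2
  offset=5 (pos 2, char 'b'): match length 1
  offset=6 (pos 1, char 'd'): match length 0
  offset=7 (pos 0, char 'd'): match length 0
Longest match has length 2, found at offsets 2, 4; take the smallest, offset 2.
next_char = character at position 7 + 2 = 9 -> 'c'

Best match: offset=2, length=2 (matching 'bc' starting at position 5)
LZ77 triple: (2, 2, 'c')


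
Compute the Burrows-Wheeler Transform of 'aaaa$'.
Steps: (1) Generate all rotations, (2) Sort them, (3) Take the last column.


Rotations (sorted):
  0: $aaaa -> last char: a
  1: a$aaa -> last char: a
  2: aa$aa -> last char: a
  3: aaa$a -> last char: a
  4: aaaa$ -> last char: $


BWT = aaaa$


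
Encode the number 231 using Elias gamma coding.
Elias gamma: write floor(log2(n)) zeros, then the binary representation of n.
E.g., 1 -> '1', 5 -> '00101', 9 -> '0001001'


num_bits = floor(log2(231)) + 1 = 8
leading_zeros = num_bits - 1 = 7
binary(231) = 11100111

Elias gamma(231) = '0000000' + '11100111' = 000000011100111 (15 bits)


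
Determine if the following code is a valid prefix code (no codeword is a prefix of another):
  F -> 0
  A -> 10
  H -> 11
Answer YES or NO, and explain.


Checking each pair (does one codeword prefix another?):
  F='0' vs A='10': no prefix
  F='0' vs H='11': no prefix
  A='10' vs F='0': no prefix
  A='10' vs H='11': no prefix
  H='11' vs F='0': no prefix
  H='11' vs A='10': no prefix
No violation found over all pairs.

YES -- this is a valid prefix code. No codeword is a prefix of any other codeword.


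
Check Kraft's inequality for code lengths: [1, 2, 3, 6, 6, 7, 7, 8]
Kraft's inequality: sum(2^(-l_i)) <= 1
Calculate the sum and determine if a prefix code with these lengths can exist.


Sum = 2^(-1) + 2^(-2) + 2^(-3) + 2^(-6) + 2^(-6) + 2^(-7) + 2^(-7) + 2^(-8)
    = 0.5 + 0.25 + 0.125 + 0.015625 + 0.015625 + 0.0078125 + 0.0078125 + 0.00390625
    = 237/256 = 0.92578125
Since 0.92578125 <= 1, Kraft's inequality IS satisfied.
A prefix code with these lengths CAN exist.

Kraft sum = 0.92578125. Satisfied.


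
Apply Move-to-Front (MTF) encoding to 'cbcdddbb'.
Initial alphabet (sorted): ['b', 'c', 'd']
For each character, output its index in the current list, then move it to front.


MTF encoding:
'c': index 1 in ['b', 'c', 'd'] -> ['c', 'b', 'd']
'b': index 1 in ['c', 'b', 'd'] -> ['b', 'c', 'd']
'c': index 1 in ['b', 'c', 'd'] -> ['c', 'b', 'd']
'd': index 2 in ['c', 'b', 'd'] -> ['d', 'c', 'b']
'd': index 0 in ['d', 'c', 'b'] -> ['d', 'c', 'b']
'd': index 0 in ['d', 'c', 'b'] -> ['d', 'c', 'b']
'b': index 2 in ['d', 'c', 'b'] -> ['b', 'd', 'c']
'b': index 0 in ['b', 'd', 'c'] -> ['b', 'd', 'c']


Output: [1, 1, 1, 2, 0, 0, 2, 0]


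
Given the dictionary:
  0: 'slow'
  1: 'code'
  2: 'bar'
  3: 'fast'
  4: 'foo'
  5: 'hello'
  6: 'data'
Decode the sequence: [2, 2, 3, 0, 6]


Look up each index in the dictionary:
  2 -> 'bar'
  2 -> 'bar'
  3 -> 'fast'
  0 -> 'slow'
  6 -> 'data'

Decoded: "bar bar fast slow data"


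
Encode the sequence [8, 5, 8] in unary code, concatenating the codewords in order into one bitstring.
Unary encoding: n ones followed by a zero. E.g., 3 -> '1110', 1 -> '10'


Encode each number as n ones followed by a terminating 0:
  8 -> 111111110 (9 bits)
  5 -> 111110 (6 bits)
  8 -> 111111110 (9 bits)
Total length = 9 + 6 + 9 = 24 bits.

Unary([8, 5, 8]) = 111111110111110111111110 (24 bits)


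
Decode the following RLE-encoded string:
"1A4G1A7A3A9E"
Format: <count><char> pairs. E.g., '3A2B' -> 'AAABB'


Expanding each <count><char> pair:
  1A -> 'A'
  4G -> 'GGGG'
  1A -> 'A'
  7A -> 'AAAAAAA'
  3A -> 'AAA'
  9E -> 'EEEEEEEEE'

Decoded = AGGGGAAAAAAAAAAAEEEEEEEEE


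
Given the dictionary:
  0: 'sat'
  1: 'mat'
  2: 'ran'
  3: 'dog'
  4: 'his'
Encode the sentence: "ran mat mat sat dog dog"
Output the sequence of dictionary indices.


Look up each word in the dictionary:
  'ran' -> 2
  'mat' -> 1
  'mat' -> 1
  'sat' -> 0
  'dog' -> 3
  'dog' -> 3

Encoded: [2, 1, 1, 0, 3, 3]


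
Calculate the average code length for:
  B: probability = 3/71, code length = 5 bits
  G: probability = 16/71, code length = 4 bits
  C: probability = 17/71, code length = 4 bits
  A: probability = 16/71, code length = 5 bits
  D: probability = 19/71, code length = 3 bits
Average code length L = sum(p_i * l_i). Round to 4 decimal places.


Weighted contributions p_i * l_i:
  B: (3/71) * 5 = 15/71
  G: (16/71) * 4 = 64/71
  C: (17/71) * 4 = 68/71
  A: (16/71) * 5 = 80/71
  D: (19/71) * 3 = 57/71
Sum = (15 + 64 + 68 + 80 + 57)/71 = 284/71

L = 284/71 = 4.0000 bits/symbol


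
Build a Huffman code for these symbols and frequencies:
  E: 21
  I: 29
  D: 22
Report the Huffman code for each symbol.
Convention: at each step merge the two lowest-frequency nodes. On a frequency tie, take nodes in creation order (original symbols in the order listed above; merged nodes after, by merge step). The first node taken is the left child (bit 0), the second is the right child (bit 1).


Huffman tree construction:
Step 1: Merge E(21) + D(22) = 43
Step 2: Merge I(29) + (E+D)(43) = 72
Read each symbol's code off the tree from the root (left child = 0, right child = 1).

Codes:
  E: 10 (length 2)
  I: 0 (length 1)
  D: 11 (length 2)
Average code length: 115/72 = 1.5972 bits/symbol


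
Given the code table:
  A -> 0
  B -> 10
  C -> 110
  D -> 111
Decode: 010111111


Decoding:
0 -> A
10 -> B
111 -> D
111 -> D


Result: ABDD


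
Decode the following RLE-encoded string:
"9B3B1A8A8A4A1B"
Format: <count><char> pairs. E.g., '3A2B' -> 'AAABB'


Expanding each <count><char> pair:
  9B -> 'BBBBBBBBB'
  3B -> 'BBB'
  1A -> 'A'
  8A -> 'AAAAAAAA'
  8A -> 'AAAAAAAA'
  4A -> 'AAAA'
  1B -> 'B'

Decoded = BBBBBBBBBBBBAAAAAAAAAAAAAAAAAAAAAB


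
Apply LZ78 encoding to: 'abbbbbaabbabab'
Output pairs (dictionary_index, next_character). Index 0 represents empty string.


LZ78 encoding steps:
Dictionary: {0: ''}
Step 1: w='' (idx 0), next='a' -> output (0, 'a'), add 'a' as idx 1
Step 2: w='' (idx 0), next='b' -> output (0, 'b'), add 'b' as idx 2
Step 3: w='b' (idx 2), next='b' -> output (2, 'b'), add 'bb' as idx 3
Step 4: w='bb' (idx 3), next='a' -> output (3, 'a'), add 'bba' as idx 4
Step 5: w='a' (idx 1), next='b' -> output (1, 'b'), add 'ab' as idx 5
Step 6: w='b' (idx 2), next='a' -> output (2, 'a'), add 'ba' as idx 6
Step 7: w='ba' (idx 6), next='b' -> output (6, 'b'), add 'bab' as idx 7


Encoded: [(0, 'a'), (0, 'b'), (2, 'b'), (3, 'a'), (1, 'b'), (2, 'a'), (6, 'b')]


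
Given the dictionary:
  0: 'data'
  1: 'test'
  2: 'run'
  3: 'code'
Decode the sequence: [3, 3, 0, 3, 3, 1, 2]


Look up each index in the dictionary:
  3 -> 'code'
  3 -> 'code'
  0 -> 'data'
  3 -> 'code'
  3 -> 'code'
  1 -> 'test'
  2 -> 'run'

Decoded: "code code data code code test run"


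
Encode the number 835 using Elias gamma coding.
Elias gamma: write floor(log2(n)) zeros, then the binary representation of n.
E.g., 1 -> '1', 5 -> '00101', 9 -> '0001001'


num_bits = floor(log2(835)) + 1 = 10
leading_zeros = num_bits - 1 = 9
binary(835) = 1101000011

Elias gamma(835) = '000000000' + '1101000011' = 0000000001101000011 (19 bits)


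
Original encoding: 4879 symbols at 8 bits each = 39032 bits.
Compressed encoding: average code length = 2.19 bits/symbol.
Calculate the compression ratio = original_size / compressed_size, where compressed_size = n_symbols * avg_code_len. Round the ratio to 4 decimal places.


original_size = n_symbols * orig_bits = 4879 * 8 = 39032 bits
compressed_size = n_symbols * avg_code_len = 4879 * 2.19 = 10685.01 bits
ratio = original_size / compressed_size = 39032 / 10685.01 = 3.653

Compression ratio = 3.653


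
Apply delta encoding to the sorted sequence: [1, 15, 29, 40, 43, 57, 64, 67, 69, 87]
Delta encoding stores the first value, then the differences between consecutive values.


First value: 1
Deltas:
  15 - 1 = 14
  29 - 15 = 14
  40 - 29 = 11
  43 - 40 = 3
  57 - 43 = 14
  64 - 57 = 7
  67 - 64 = 3
  69 - 67 = 2
  87 - 69 = 18


Delta encoded: [1, 14, 14, 11, 3, 14, 7, 3, 2, 18]


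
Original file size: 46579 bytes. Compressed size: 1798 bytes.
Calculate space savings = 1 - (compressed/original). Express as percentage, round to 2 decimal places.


ratio = compressed/original = 1798/46579 = 0.038601
savings = 1 - ratio = 1 - 0.038601 = 0.961399
as a percentage: 0.961399 * 100 = 96.14%

Space savings = 1 - 1798/46579 = 96.14%


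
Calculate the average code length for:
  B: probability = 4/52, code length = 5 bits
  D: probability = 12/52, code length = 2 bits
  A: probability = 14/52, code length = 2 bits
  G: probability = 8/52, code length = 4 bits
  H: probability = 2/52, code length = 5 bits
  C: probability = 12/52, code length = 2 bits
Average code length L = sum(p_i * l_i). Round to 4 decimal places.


Weighted contributions p_i * l_i:
  B: (4/52) * 5 = 20/52
  D: (12/52) * 2 = 24/52
  A: (14/52) * 2 = 28/52
  G: (8/52) * 4 = 32/52
  H: (2/52) * 5 = 10/52
  C: (12/52) * 2 = 24/52
Sum = (20 + 24 + 28 + 32 + 10 + 24)/52 = 138/52

L = 138/52 = 2.6538 bits/symbol


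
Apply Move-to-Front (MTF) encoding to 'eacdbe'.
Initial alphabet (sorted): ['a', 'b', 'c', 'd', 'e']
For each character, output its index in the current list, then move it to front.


MTF encoding:
'e': index 4 in ['a', 'b', 'c', 'd', 'e'] -> ['e', 'a', 'b', 'c', 'd']
'a': index 1 in ['e', 'a', 'b', 'c', 'd'] -> ['a', 'e', 'b', 'c', 'd']
'c': index 3 in ['a', 'e', 'b', 'c', 'd'] -> ['c', 'a', 'e', 'b', 'd']
'd': index 4 in ['c', 'a', 'e', 'b', 'd'] -> ['d', 'c', 'a', 'e', 'b']
'b': index 4 in ['d', 'c', 'a', 'e', 'b'] -> ['b', 'd', 'c', 'a', 'e']
'e': index 4 in ['b', 'd', 'c', 'a', 'e'] -> ['e', 'b', 'd', 'c', 'a']


Output: [4, 1, 3, 4, 4, 4]


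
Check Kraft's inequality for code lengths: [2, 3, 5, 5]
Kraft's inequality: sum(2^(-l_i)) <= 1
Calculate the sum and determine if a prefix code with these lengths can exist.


Sum = 2^(-2) + 2^(-3) + 2^(-5) + 2^(-5)
    = 0.25 + 0.125 + 0.03125 + 0.03125
    = 14/32 = 0.4375
Since 0.4375 <= 1, Kraft's inequality IS satisfied.
A prefix code with these lengths CAN exist.

Kraft sum = 0.4375. Satisfied.


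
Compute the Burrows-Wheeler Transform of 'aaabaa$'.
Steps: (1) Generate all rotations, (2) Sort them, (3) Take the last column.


Rotations (sorted):
  0: $aaabaa -> last char: a
  1: a$aaaba -> last char: a
  2: aa$aaab -> last char: b
  3: aaabaa$ -> last char: $
  4: aabaa$a -> last char: a
  5: abaa$aa -> last char: a
  6: baa$aaa -> last char: a


BWT = aab$aaa


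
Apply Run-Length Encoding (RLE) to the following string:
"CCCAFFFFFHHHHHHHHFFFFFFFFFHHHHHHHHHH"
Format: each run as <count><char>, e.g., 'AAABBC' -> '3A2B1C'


Scanning runs left to right:
  i=0: run of 'C' x 3 -> '3C'
  i=3: run of 'A' x 1 -> '1A'
  i=4: run of 'F' x 5 -> '5F'
  i=9: run of 'H' x 8 -> '8H'
  i=17: run of 'F' x 9 -> '9F'
  i=26: run of 'H' x 10 -> '10H'

RLE = 3C1A5F8H9F10H


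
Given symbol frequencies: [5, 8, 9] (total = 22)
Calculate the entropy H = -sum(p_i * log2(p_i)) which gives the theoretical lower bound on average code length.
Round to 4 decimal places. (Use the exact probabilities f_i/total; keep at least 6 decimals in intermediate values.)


Per-symbol terms -p_i * log2(p_i) with p_i = f_i/22:
  p = 5/22 = 0.227273: log2(p) = -2.137504, -p*log2(p) = 0.485796
  p = 8/22 = 0.363636: log2(p) = -1.459432, -p*log2(p) = 0.530702
  p = 9/22 = 0.409091: log2(p) = -1.289507, -p*log2(p) = 0.527525
H = 0.485796 + 0.530702 + 0.527525 = 1.544023

H = 1.544 bits/symbol
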